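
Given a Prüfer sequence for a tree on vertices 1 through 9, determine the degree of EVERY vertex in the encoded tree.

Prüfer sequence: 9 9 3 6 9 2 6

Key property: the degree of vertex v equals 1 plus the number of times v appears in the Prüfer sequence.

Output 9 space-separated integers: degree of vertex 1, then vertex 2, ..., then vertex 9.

p_1 = 9: count[9] becomes 1
p_2 = 9: count[9] becomes 2
p_3 = 3: count[3] becomes 1
p_4 = 6: count[6] becomes 1
p_5 = 9: count[9] becomes 3
p_6 = 2: count[2] becomes 1
p_7 = 6: count[6] becomes 2
Degrees (1 + count): deg[1]=1+0=1, deg[2]=1+1=2, deg[3]=1+1=2, deg[4]=1+0=1, deg[5]=1+0=1, deg[6]=1+2=3, deg[7]=1+0=1, deg[8]=1+0=1, deg[9]=1+3=4

Answer: 1 2 2 1 1 3 1 1 4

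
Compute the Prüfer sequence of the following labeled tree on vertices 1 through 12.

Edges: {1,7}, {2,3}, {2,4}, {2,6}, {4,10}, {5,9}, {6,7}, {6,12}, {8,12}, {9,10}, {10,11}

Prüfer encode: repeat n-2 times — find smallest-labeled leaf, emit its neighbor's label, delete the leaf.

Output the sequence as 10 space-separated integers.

Step 1: leaves = {1,3,5,8,11}. Remove smallest leaf 1, emit neighbor 7.
Step 2: leaves = {3,5,7,8,11}. Remove smallest leaf 3, emit neighbor 2.
Step 3: leaves = {5,7,8,11}. Remove smallest leaf 5, emit neighbor 9.
Step 4: leaves = {7,8,9,11}. Remove smallest leaf 7, emit neighbor 6.
Step 5: leaves = {8,9,11}. Remove smallest leaf 8, emit neighbor 12.
Step 6: leaves = {9,11,12}. Remove smallest leaf 9, emit neighbor 10.
Step 7: leaves = {11,12}. Remove smallest leaf 11, emit neighbor 10.
Step 8: leaves = {10,12}. Remove smallest leaf 10, emit neighbor 4.
Step 9: leaves = {4,12}. Remove smallest leaf 4, emit neighbor 2.
Step 10: leaves = {2,12}. Remove smallest leaf 2, emit neighbor 6.
Done: 2 vertices remain (6, 12). Sequence = [7 2 9 6 12 10 10 4 2 6]

Answer: 7 2 9 6 12 10 10 4 2 6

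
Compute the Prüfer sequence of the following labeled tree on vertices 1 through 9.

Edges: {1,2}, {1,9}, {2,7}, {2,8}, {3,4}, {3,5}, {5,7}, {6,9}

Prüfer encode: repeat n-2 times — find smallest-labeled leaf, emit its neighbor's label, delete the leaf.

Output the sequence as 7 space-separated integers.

Step 1: leaves = {4,6,8}. Remove smallest leaf 4, emit neighbor 3.
Step 2: leaves = {3,6,8}. Remove smallest leaf 3, emit neighbor 5.
Step 3: leaves = {5,6,8}. Remove smallest leaf 5, emit neighbor 7.
Step 4: leaves = {6,7,8}. Remove smallest leaf 6, emit neighbor 9.
Step 5: leaves = {7,8,9}. Remove smallest leaf 7, emit neighbor 2.
Step 6: leaves = {8,9}. Remove smallest leaf 8, emit neighbor 2.
Step 7: leaves = {2,9}. Remove smallest leaf 2, emit neighbor 1.
Done: 2 vertices remain (1, 9). Sequence = [3 5 7 9 2 2 1]

Answer: 3 5 7 9 2 2 1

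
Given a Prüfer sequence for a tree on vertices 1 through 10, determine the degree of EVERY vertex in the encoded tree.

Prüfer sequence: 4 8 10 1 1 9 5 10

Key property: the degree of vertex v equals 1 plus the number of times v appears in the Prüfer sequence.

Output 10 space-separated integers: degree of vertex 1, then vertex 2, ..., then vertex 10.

Answer: 3 1 1 2 2 1 1 2 2 3

Derivation:
p_1 = 4: count[4] becomes 1
p_2 = 8: count[8] becomes 1
p_3 = 10: count[10] becomes 1
p_4 = 1: count[1] becomes 1
p_5 = 1: count[1] becomes 2
p_6 = 9: count[9] becomes 1
p_7 = 5: count[5] becomes 1
p_8 = 10: count[10] becomes 2
Degrees (1 + count): deg[1]=1+2=3, deg[2]=1+0=1, deg[3]=1+0=1, deg[4]=1+1=2, deg[5]=1+1=2, deg[6]=1+0=1, deg[7]=1+0=1, deg[8]=1+1=2, deg[9]=1+1=2, deg[10]=1+2=3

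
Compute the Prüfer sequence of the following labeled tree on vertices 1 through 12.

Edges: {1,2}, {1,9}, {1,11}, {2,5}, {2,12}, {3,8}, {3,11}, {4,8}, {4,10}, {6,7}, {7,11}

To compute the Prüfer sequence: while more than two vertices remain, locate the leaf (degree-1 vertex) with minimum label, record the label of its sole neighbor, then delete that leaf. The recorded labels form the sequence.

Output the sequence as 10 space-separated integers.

Answer: 2 7 11 1 4 8 3 11 1 2

Derivation:
Step 1: leaves = {5,6,9,10,12}. Remove smallest leaf 5, emit neighbor 2.
Step 2: leaves = {6,9,10,12}. Remove smallest leaf 6, emit neighbor 7.
Step 3: leaves = {7,9,10,12}. Remove smallest leaf 7, emit neighbor 11.
Step 4: leaves = {9,10,12}. Remove smallest leaf 9, emit neighbor 1.
Step 5: leaves = {10,12}. Remove smallest leaf 10, emit neighbor 4.
Step 6: leaves = {4,12}. Remove smallest leaf 4, emit neighbor 8.
Step 7: leaves = {8,12}. Remove smallest leaf 8, emit neighbor 3.
Step 8: leaves = {3,12}. Remove smallest leaf 3, emit neighbor 11.
Step 9: leaves = {11,12}. Remove smallest leaf 11, emit neighbor 1.
Step 10: leaves = {1,12}. Remove smallest leaf 1, emit neighbor 2.
Done: 2 vertices remain (2, 12). Sequence = [2 7 11 1 4 8 3 11 1 2]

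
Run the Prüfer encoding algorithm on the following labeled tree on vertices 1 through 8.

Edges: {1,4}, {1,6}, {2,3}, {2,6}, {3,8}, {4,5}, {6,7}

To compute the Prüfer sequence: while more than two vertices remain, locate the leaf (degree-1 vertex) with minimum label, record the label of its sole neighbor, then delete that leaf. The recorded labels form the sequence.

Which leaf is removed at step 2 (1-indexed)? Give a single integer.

Answer: 4

Derivation:
Step 1: current leaves = {5,7,8}. Remove leaf 5 (neighbor: 4).
Step 2: current leaves = {4,7,8}. Remove leaf 4 (neighbor: 1).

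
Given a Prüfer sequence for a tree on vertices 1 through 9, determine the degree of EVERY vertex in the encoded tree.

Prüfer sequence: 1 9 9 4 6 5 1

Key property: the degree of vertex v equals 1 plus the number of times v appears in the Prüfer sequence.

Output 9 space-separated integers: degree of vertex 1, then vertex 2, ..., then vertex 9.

Answer: 3 1 1 2 2 2 1 1 3

Derivation:
p_1 = 1: count[1] becomes 1
p_2 = 9: count[9] becomes 1
p_3 = 9: count[9] becomes 2
p_4 = 4: count[4] becomes 1
p_5 = 6: count[6] becomes 1
p_6 = 5: count[5] becomes 1
p_7 = 1: count[1] becomes 2
Degrees (1 + count): deg[1]=1+2=3, deg[2]=1+0=1, deg[3]=1+0=1, deg[4]=1+1=2, deg[5]=1+1=2, deg[6]=1+1=2, deg[7]=1+0=1, deg[8]=1+0=1, deg[9]=1+2=3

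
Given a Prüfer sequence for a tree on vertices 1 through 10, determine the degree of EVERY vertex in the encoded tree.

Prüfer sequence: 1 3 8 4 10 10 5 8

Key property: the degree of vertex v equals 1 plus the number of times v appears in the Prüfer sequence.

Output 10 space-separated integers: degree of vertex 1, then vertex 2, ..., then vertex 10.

p_1 = 1: count[1] becomes 1
p_2 = 3: count[3] becomes 1
p_3 = 8: count[8] becomes 1
p_4 = 4: count[4] becomes 1
p_5 = 10: count[10] becomes 1
p_6 = 10: count[10] becomes 2
p_7 = 5: count[5] becomes 1
p_8 = 8: count[8] becomes 2
Degrees (1 + count): deg[1]=1+1=2, deg[2]=1+0=1, deg[3]=1+1=2, deg[4]=1+1=2, deg[5]=1+1=2, deg[6]=1+0=1, deg[7]=1+0=1, deg[8]=1+2=3, deg[9]=1+0=1, deg[10]=1+2=3

Answer: 2 1 2 2 2 1 1 3 1 3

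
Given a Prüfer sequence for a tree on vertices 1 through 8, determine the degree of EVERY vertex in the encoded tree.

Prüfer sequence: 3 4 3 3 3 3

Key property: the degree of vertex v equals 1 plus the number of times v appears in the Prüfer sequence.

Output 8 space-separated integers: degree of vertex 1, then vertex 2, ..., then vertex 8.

p_1 = 3: count[3] becomes 1
p_2 = 4: count[4] becomes 1
p_3 = 3: count[3] becomes 2
p_4 = 3: count[3] becomes 3
p_5 = 3: count[3] becomes 4
p_6 = 3: count[3] becomes 5
Degrees (1 + count): deg[1]=1+0=1, deg[2]=1+0=1, deg[3]=1+5=6, deg[4]=1+1=2, deg[5]=1+0=1, deg[6]=1+0=1, deg[7]=1+0=1, deg[8]=1+0=1

Answer: 1 1 6 2 1 1 1 1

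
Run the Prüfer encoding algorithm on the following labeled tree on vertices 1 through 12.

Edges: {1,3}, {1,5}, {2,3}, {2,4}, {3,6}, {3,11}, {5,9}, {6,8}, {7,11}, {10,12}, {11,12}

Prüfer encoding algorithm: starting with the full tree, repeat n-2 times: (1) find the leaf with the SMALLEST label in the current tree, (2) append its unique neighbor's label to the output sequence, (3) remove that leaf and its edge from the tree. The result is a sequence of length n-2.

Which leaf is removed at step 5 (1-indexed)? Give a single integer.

Step 1: current leaves = {4,7,8,9,10}. Remove leaf 4 (neighbor: 2).
Step 2: current leaves = {2,7,8,9,10}. Remove leaf 2 (neighbor: 3).
Step 3: current leaves = {7,8,9,10}. Remove leaf 7 (neighbor: 11).
Step 4: current leaves = {8,9,10}. Remove leaf 8 (neighbor: 6).
Step 5: current leaves = {6,9,10}. Remove leaf 6 (neighbor: 3).

Answer: 6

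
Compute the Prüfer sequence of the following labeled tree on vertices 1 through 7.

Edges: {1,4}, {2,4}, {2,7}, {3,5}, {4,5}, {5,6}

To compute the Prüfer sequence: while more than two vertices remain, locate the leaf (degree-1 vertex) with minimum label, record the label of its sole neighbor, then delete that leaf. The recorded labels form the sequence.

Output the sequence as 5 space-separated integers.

Step 1: leaves = {1,3,6,7}. Remove smallest leaf 1, emit neighbor 4.
Step 2: leaves = {3,6,7}. Remove smallest leaf 3, emit neighbor 5.
Step 3: leaves = {6,7}. Remove smallest leaf 6, emit neighbor 5.
Step 4: leaves = {5,7}. Remove smallest leaf 5, emit neighbor 4.
Step 5: leaves = {4,7}. Remove smallest leaf 4, emit neighbor 2.
Done: 2 vertices remain (2, 7). Sequence = [4 5 5 4 2]

Answer: 4 5 5 4 2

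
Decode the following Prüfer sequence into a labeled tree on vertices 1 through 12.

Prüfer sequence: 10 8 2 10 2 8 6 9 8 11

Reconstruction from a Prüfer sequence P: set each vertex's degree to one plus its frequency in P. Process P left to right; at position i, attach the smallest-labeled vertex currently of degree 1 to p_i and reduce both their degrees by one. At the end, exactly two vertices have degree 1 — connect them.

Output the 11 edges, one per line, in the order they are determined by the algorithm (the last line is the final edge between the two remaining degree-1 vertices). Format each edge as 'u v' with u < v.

Answer: 1 10
3 8
2 4
5 10
2 7
2 8
6 10
6 9
8 9
8 11
11 12

Derivation:
Initial degrees: {1:1, 2:3, 3:1, 4:1, 5:1, 6:2, 7:1, 8:4, 9:2, 10:3, 11:2, 12:1}
Step 1: smallest deg-1 vertex = 1, p_1 = 10. Add edge {1,10}. Now deg[1]=0, deg[10]=2.
Step 2: smallest deg-1 vertex = 3, p_2 = 8. Add edge {3,8}. Now deg[3]=0, deg[8]=3.
Step 3: smallest deg-1 vertex = 4, p_3 = 2. Add edge {2,4}. Now deg[4]=0, deg[2]=2.
Step 4: smallest deg-1 vertex = 5, p_4 = 10. Add edge {5,10}. Now deg[5]=0, deg[10]=1.
Step 5: smallest deg-1 vertex = 7, p_5 = 2. Add edge {2,7}. Now deg[7]=0, deg[2]=1.
Step 6: smallest deg-1 vertex = 2, p_6 = 8. Add edge {2,8}. Now deg[2]=0, deg[8]=2.
Step 7: smallest deg-1 vertex = 10, p_7 = 6. Add edge {6,10}. Now deg[10]=0, deg[6]=1.
Step 8: smallest deg-1 vertex = 6, p_8 = 9. Add edge {6,9}. Now deg[6]=0, deg[9]=1.
Step 9: smallest deg-1 vertex = 9, p_9 = 8. Add edge {8,9}. Now deg[9]=0, deg[8]=1.
Step 10: smallest deg-1 vertex = 8, p_10 = 11. Add edge {8,11}. Now deg[8]=0, deg[11]=1.
Final: two remaining deg-1 vertices are 11, 12. Add edge {11,12}.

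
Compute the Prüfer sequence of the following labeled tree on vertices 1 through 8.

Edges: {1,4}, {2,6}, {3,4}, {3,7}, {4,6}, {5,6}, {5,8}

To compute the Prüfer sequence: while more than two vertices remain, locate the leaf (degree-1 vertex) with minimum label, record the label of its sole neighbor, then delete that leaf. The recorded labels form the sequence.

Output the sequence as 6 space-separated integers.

Step 1: leaves = {1,2,7,8}. Remove smallest leaf 1, emit neighbor 4.
Step 2: leaves = {2,7,8}. Remove smallest leaf 2, emit neighbor 6.
Step 3: leaves = {7,8}. Remove smallest leaf 7, emit neighbor 3.
Step 4: leaves = {3,8}. Remove smallest leaf 3, emit neighbor 4.
Step 5: leaves = {4,8}. Remove smallest leaf 4, emit neighbor 6.
Step 6: leaves = {6,8}. Remove smallest leaf 6, emit neighbor 5.
Done: 2 vertices remain (5, 8). Sequence = [4 6 3 4 6 5]

Answer: 4 6 3 4 6 5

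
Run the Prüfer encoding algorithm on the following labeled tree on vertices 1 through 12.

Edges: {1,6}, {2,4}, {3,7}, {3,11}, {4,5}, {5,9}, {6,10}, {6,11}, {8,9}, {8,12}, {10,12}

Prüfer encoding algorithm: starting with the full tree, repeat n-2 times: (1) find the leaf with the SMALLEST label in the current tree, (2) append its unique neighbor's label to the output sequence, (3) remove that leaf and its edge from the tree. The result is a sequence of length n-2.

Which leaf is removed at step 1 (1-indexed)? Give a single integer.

Step 1: current leaves = {1,2,7}. Remove leaf 1 (neighbor: 6).

Answer: 1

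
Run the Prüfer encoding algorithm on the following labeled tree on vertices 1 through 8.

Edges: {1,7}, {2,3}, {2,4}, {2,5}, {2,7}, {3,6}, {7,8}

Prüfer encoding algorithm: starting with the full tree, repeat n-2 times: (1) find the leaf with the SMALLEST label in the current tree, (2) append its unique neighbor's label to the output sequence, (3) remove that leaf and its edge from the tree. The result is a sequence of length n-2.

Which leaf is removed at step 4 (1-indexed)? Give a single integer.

Step 1: current leaves = {1,4,5,6,8}. Remove leaf 1 (neighbor: 7).
Step 2: current leaves = {4,5,6,8}. Remove leaf 4 (neighbor: 2).
Step 3: current leaves = {5,6,8}. Remove leaf 5 (neighbor: 2).
Step 4: current leaves = {6,8}. Remove leaf 6 (neighbor: 3).

Answer: 6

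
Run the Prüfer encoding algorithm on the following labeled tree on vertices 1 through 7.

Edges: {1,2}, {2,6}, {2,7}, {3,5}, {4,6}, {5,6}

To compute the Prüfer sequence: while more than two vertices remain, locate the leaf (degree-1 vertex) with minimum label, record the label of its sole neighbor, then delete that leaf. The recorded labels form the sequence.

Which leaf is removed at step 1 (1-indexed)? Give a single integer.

Answer: 1

Derivation:
Step 1: current leaves = {1,3,4,7}. Remove leaf 1 (neighbor: 2).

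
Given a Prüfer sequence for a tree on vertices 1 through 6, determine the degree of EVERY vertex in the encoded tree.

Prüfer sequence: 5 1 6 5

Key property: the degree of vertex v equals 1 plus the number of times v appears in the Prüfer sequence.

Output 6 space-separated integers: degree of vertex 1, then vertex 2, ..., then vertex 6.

Answer: 2 1 1 1 3 2

Derivation:
p_1 = 5: count[5] becomes 1
p_2 = 1: count[1] becomes 1
p_3 = 6: count[6] becomes 1
p_4 = 5: count[5] becomes 2
Degrees (1 + count): deg[1]=1+1=2, deg[2]=1+0=1, deg[3]=1+0=1, deg[4]=1+0=1, deg[5]=1+2=3, deg[6]=1+1=2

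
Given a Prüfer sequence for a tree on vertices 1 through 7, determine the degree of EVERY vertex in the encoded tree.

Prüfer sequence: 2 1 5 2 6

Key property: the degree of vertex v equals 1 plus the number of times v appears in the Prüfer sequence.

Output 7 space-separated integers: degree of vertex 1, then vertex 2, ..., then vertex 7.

Answer: 2 3 1 1 2 2 1

Derivation:
p_1 = 2: count[2] becomes 1
p_2 = 1: count[1] becomes 1
p_3 = 5: count[5] becomes 1
p_4 = 2: count[2] becomes 2
p_5 = 6: count[6] becomes 1
Degrees (1 + count): deg[1]=1+1=2, deg[2]=1+2=3, deg[3]=1+0=1, deg[4]=1+0=1, deg[5]=1+1=2, deg[6]=1+1=2, deg[7]=1+0=1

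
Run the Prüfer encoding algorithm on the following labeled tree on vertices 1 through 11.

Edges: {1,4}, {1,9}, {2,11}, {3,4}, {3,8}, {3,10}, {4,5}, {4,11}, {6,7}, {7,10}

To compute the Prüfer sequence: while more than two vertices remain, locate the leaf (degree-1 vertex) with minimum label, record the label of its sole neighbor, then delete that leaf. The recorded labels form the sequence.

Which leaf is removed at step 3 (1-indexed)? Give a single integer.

Step 1: current leaves = {2,5,6,8,9}. Remove leaf 2 (neighbor: 11).
Step 2: current leaves = {5,6,8,9,11}. Remove leaf 5 (neighbor: 4).
Step 3: current leaves = {6,8,9,11}. Remove leaf 6 (neighbor: 7).

Answer: 6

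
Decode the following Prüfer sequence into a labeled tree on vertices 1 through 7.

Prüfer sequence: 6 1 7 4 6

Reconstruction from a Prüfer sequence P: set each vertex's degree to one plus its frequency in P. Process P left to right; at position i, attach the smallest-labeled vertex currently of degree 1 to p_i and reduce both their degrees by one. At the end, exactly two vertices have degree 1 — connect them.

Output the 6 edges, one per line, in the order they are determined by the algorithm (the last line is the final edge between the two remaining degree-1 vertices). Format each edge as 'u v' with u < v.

Initial degrees: {1:2, 2:1, 3:1, 4:2, 5:1, 6:3, 7:2}
Step 1: smallest deg-1 vertex = 2, p_1 = 6. Add edge {2,6}. Now deg[2]=0, deg[6]=2.
Step 2: smallest deg-1 vertex = 3, p_2 = 1. Add edge {1,3}. Now deg[3]=0, deg[1]=1.
Step 3: smallest deg-1 vertex = 1, p_3 = 7. Add edge {1,7}. Now deg[1]=0, deg[7]=1.
Step 4: smallest deg-1 vertex = 5, p_4 = 4. Add edge {4,5}. Now deg[5]=0, deg[4]=1.
Step 5: smallest deg-1 vertex = 4, p_5 = 6. Add edge {4,6}. Now deg[4]=0, deg[6]=1.
Final: two remaining deg-1 vertices are 6, 7. Add edge {6,7}.

Answer: 2 6
1 3
1 7
4 5
4 6
6 7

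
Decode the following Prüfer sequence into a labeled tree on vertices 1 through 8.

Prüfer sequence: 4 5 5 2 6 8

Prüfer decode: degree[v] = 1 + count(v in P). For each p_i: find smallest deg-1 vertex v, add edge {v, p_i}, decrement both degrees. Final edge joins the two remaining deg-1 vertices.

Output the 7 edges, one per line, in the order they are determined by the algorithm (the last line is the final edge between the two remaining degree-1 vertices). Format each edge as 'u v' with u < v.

Initial degrees: {1:1, 2:2, 3:1, 4:2, 5:3, 6:2, 7:1, 8:2}
Step 1: smallest deg-1 vertex = 1, p_1 = 4. Add edge {1,4}. Now deg[1]=0, deg[4]=1.
Step 2: smallest deg-1 vertex = 3, p_2 = 5. Add edge {3,5}. Now deg[3]=0, deg[5]=2.
Step 3: smallest deg-1 vertex = 4, p_3 = 5. Add edge {4,5}. Now deg[4]=0, deg[5]=1.
Step 4: smallest deg-1 vertex = 5, p_4 = 2. Add edge {2,5}. Now deg[5]=0, deg[2]=1.
Step 5: smallest deg-1 vertex = 2, p_5 = 6. Add edge {2,6}. Now deg[2]=0, deg[6]=1.
Step 6: smallest deg-1 vertex = 6, p_6 = 8. Add edge {6,8}. Now deg[6]=0, deg[8]=1.
Final: two remaining deg-1 vertices are 7, 8. Add edge {7,8}.

Answer: 1 4
3 5
4 5
2 5
2 6
6 8
7 8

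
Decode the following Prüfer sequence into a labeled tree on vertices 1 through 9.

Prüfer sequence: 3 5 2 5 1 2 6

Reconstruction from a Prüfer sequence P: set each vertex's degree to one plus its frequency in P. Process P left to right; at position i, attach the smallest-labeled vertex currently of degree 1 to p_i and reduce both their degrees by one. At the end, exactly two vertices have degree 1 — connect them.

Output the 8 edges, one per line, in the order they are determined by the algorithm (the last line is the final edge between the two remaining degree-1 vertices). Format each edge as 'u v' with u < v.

Initial degrees: {1:2, 2:3, 3:2, 4:1, 5:3, 6:2, 7:1, 8:1, 9:1}
Step 1: smallest deg-1 vertex = 4, p_1 = 3. Add edge {3,4}. Now deg[4]=0, deg[3]=1.
Step 2: smallest deg-1 vertex = 3, p_2 = 5. Add edge {3,5}. Now deg[3]=0, deg[5]=2.
Step 3: smallest deg-1 vertex = 7, p_3 = 2. Add edge {2,7}. Now deg[7]=0, deg[2]=2.
Step 4: smallest deg-1 vertex = 8, p_4 = 5. Add edge {5,8}. Now deg[8]=0, deg[5]=1.
Step 5: smallest deg-1 vertex = 5, p_5 = 1. Add edge {1,5}. Now deg[5]=0, deg[1]=1.
Step 6: smallest deg-1 vertex = 1, p_6 = 2. Add edge {1,2}. Now deg[1]=0, deg[2]=1.
Step 7: smallest deg-1 vertex = 2, p_7 = 6. Add edge {2,6}. Now deg[2]=0, deg[6]=1.
Final: two remaining deg-1 vertices are 6, 9. Add edge {6,9}.

Answer: 3 4
3 5
2 7
5 8
1 5
1 2
2 6
6 9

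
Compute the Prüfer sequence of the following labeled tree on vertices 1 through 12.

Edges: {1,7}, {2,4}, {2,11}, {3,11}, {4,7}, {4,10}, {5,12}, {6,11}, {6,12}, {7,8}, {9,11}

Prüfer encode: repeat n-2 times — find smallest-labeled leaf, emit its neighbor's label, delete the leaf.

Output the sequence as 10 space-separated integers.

Step 1: leaves = {1,3,5,8,9,10}. Remove smallest leaf 1, emit neighbor 7.
Step 2: leaves = {3,5,8,9,10}. Remove smallest leaf 3, emit neighbor 11.
Step 3: leaves = {5,8,9,10}. Remove smallest leaf 5, emit neighbor 12.
Step 4: leaves = {8,9,10,12}. Remove smallest leaf 8, emit neighbor 7.
Step 5: leaves = {7,9,10,12}. Remove smallest leaf 7, emit neighbor 4.
Step 6: leaves = {9,10,12}. Remove smallest leaf 9, emit neighbor 11.
Step 7: leaves = {10,12}. Remove smallest leaf 10, emit neighbor 4.
Step 8: leaves = {4,12}. Remove smallest leaf 4, emit neighbor 2.
Step 9: leaves = {2,12}. Remove smallest leaf 2, emit neighbor 11.
Step 10: leaves = {11,12}. Remove smallest leaf 11, emit neighbor 6.
Done: 2 vertices remain (6, 12). Sequence = [7 11 12 7 4 11 4 2 11 6]

Answer: 7 11 12 7 4 11 4 2 11 6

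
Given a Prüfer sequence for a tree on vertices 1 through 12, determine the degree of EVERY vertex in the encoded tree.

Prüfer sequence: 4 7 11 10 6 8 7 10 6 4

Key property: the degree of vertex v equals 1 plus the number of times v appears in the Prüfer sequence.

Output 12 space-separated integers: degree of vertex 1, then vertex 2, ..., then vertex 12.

p_1 = 4: count[4] becomes 1
p_2 = 7: count[7] becomes 1
p_3 = 11: count[11] becomes 1
p_4 = 10: count[10] becomes 1
p_5 = 6: count[6] becomes 1
p_6 = 8: count[8] becomes 1
p_7 = 7: count[7] becomes 2
p_8 = 10: count[10] becomes 2
p_9 = 6: count[6] becomes 2
p_10 = 4: count[4] becomes 2
Degrees (1 + count): deg[1]=1+0=1, deg[2]=1+0=1, deg[3]=1+0=1, deg[4]=1+2=3, deg[5]=1+0=1, deg[6]=1+2=3, deg[7]=1+2=3, deg[8]=1+1=2, deg[9]=1+0=1, deg[10]=1+2=3, deg[11]=1+1=2, deg[12]=1+0=1

Answer: 1 1 1 3 1 3 3 2 1 3 2 1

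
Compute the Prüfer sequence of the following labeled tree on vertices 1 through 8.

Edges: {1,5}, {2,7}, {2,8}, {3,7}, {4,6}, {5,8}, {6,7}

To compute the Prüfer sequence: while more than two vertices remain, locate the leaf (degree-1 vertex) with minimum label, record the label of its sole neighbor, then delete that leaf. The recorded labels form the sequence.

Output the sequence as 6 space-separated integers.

Answer: 5 7 6 8 7 2

Derivation:
Step 1: leaves = {1,3,4}. Remove smallest leaf 1, emit neighbor 5.
Step 2: leaves = {3,4,5}. Remove smallest leaf 3, emit neighbor 7.
Step 3: leaves = {4,5}. Remove smallest leaf 4, emit neighbor 6.
Step 4: leaves = {5,6}. Remove smallest leaf 5, emit neighbor 8.
Step 5: leaves = {6,8}. Remove smallest leaf 6, emit neighbor 7.
Step 6: leaves = {7,8}. Remove smallest leaf 7, emit neighbor 2.
Done: 2 vertices remain (2, 8). Sequence = [5 7 6 8 7 2]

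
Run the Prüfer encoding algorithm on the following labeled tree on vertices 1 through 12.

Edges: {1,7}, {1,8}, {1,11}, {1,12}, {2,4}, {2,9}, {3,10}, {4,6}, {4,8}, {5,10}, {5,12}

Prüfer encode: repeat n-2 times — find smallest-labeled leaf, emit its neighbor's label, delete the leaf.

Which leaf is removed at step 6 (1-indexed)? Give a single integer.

Answer: 4

Derivation:
Step 1: current leaves = {3,6,7,9,11}. Remove leaf 3 (neighbor: 10).
Step 2: current leaves = {6,7,9,10,11}. Remove leaf 6 (neighbor: 4).
Step 3: current leaves = {7,9,10,11}. Remove leaf 7 (neighbor: 1).
Step 4: current leaves = {9,10,11}. Remove leaf 9 (neighbor: 2).
Step 5: current leaves = {2,10,11}. Remove leaf 2 (neighbor: 4).
Step 6: current leaves = {4,10,11}. Remove leaf 4 (neighbor: 8).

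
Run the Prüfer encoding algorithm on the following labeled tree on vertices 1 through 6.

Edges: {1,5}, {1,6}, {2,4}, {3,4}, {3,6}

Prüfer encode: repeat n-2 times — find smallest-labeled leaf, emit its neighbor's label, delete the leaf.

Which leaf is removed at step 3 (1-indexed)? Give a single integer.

Answer: 3

Derivation:
Step 1: current leaves = {2,5}. Remove leaf 2 (neighbor: 4).
Step 2: current leaves = {4,5}. Remove leaf 4 (neighbor: 3).
Step 3: current leaves = {3,5}. Remove leaf 3 (neighbor: 6).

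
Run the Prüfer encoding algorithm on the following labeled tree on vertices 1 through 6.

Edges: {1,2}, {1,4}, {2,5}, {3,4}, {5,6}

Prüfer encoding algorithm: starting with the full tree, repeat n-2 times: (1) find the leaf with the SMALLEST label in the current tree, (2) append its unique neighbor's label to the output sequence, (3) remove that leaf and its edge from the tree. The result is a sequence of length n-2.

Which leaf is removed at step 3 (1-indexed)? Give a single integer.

Answer: 1

Derivation:
Step 1: current leaves = {3,6}. Remove leaf 3 (neighbor: 4).
Step 2: current leaves = {4,6}. Remove leaf 4 (neighbor: 1).
Step 3: current leaves = {1,6}. Remove leaf 1 (neighbor: 2).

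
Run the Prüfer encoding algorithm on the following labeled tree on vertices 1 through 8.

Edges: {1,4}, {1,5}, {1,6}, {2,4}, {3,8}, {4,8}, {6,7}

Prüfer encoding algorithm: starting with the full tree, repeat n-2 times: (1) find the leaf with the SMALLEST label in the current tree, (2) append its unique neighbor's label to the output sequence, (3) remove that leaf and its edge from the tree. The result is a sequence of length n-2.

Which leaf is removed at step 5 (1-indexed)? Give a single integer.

Answer: 6

Derivation:
Step 1: current leaves = {2,3,5,7}. Remove leaf 2 (neighbor: 4).
Step 2: current leaves = {3,5,7}. Remove leaf 3 (neighbor: 8).
Step 3: current leaves = {5,7,8}. Remove leaf 5 (neighbor: 1).
Step 4: current leaves = {7,8}. Remove leaf 7 (neighbor: 6).
Step 5: current leaves = {6,8}. Remove leaf 6 (neighbor: 1).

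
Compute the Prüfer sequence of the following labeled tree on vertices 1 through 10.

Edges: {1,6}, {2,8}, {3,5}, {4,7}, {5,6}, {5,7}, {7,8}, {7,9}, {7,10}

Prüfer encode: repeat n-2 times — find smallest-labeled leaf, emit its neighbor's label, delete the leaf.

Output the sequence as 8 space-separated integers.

Step 1: leaves = {1,2,3,4,9,10}. Remove smallest leaf 1, emit neighbor 6.
Step 2: leaves = {2,3,4,6,9,10}. Remove smallest leaf 2, emit neighbor 8.
Step 3: leaves = {3,4,6,8,9,10}. Remove smallest leaf 3, emit neighbor 5.
Step 4: leaves = {4,6,8,9,10}. Remove smallest leaf 4, emit neighbor 7.
Step 5: leaves = {6,8,9,10}. Remove smallest leaf 6, emit neighbor 5.
Step 6: leaves = {5,8,9,10}. Remove smallest leaf 5, emit neighbor 7.
Step 7: leaves = {8,9,10}. Remove smallest leaf 8, emit neighbor 7.
Step 8: leaves = {9,10}. Remove smallest leaf 9, emit neighbor 7.
Done: 2 vertices remain (7, 10). Sequence = [6 8 5 7 5 7 7 7]

Answer: 6 8 5 7 5 7 7 7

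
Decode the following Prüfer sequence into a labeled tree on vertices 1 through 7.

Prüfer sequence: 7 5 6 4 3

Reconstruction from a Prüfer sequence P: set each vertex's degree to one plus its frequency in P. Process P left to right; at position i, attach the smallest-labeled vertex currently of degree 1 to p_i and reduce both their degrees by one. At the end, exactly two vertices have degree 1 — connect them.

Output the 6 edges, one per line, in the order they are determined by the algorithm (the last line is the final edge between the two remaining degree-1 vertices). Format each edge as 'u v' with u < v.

Initial degrees: {1:1, 2:1, 3:2, 4:2, 5:2, 6:2, 7:2}
Step 1: smallest deg-1 vertex = 1, p_1 = 7. Add edge {1,7}. Now deg[1]=0, deg[7]=1.
Step 2: smallest deg-1 vertex = 2, p_2 = 5. Add edge {2,5}. Now deg[2]=0, deg[5]=1.
Step 3: smallest deg-1 vertex = 5, p_3 = 6. Add edge {5,6}. Now deg[5]=0, deg[6]=1.
Step 4: smallest deg-1 vertex = 6, p_4 = 4. Add edge {4,6}. Now deg[6]=0, deg[4]=1.
Step 5: smallest deg-1 vertex = 4, p_5 = 3. Add edge {3,4}. Now deg[4]=0, deg[3]=1.
Final: two remaining deg-1 vertices are 3, 7. Add edge {3,7}.

Answer: 1 7
2 5
5 6
4 6
3 4
3 7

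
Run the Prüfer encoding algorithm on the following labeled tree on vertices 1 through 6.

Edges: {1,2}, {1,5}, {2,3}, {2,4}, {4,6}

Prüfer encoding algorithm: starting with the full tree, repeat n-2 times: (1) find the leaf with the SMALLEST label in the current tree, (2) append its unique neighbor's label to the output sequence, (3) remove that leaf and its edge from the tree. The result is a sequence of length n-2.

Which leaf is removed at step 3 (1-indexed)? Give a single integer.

Answer: 1

Derivation:
Step 1: current leaves = {3,5,6}. Remove leaf 3 (neighbor: 2).
Step 2: current leaves = {5,6}. Remove leaf 5 (neighbor: 1).
Step 3: current leaves = {1,6}. Remove leaf 1 (neighbor: 2).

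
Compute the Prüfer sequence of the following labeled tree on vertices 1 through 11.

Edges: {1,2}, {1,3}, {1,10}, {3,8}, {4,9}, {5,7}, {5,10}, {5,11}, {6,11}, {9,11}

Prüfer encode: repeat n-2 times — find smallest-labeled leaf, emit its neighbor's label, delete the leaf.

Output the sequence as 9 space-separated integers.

Answer: 1 9 11 5 3 1 10 11 5

Derivation:
Step 1: leaves = {2,4,6,7,8}. Remove smallest leaf 2, emit neighbor 1.
Step 2: leaves = {4,6,7,8}. Remove smallest leaf 4, emit neighbor 9.
Step 3: leaves = {6,7,8,9}. Remove smallest leaf 6, emit neighbor 11.
Step 4: leaves = {7,8,9}. Remove smallest leaf 7, emit neighbor 5.
Step 5: leaves = {8,9}. Remove smallest leaf 8, emit neighbor 3.
Step 6: leaves = {3,9}. Remove smallest leaf 3, emit neighbor 1.
Step 7: leaves = {1,9}. Remove smallest leaf 1, emit neighbor 10.
Step 8: leaves = {9,10}. Remove smallest leaf 9, emit neighbor 11.
Step 9: leaves = {10,11}. Remove smallest leaf 10, emit neighbor 5.
Done: 2 vertices remain (5, 11). Sequence = [1 9 11 5 3 1 10 11 5]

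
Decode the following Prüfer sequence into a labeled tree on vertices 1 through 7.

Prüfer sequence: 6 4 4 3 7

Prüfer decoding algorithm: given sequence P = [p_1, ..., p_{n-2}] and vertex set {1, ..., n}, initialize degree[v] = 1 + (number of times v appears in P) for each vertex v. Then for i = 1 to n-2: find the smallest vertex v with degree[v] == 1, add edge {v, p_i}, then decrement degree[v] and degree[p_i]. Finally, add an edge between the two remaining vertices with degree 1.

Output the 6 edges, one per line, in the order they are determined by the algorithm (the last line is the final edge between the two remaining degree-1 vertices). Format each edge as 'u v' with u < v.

Answer: 1 6
2 4
4 5
3 4
3 7
6 7

Derivation:
Initial degrees: {1:1, 2:1, 3:2, 4:3, 5:1, 6:2, 7:2}
Step 1: smallest deg-1 vertex = 1, p_1 = 6. Add edge {1,6}. Now deg[1]=0, deg[6]=1.
Step 2: smallest deg-1 vertex = 2, p_2 = 4. Add edge {2,4}. Now deg[2]=0, deg[4]=2.
Step 3: smallest deg-1 vertex = 5, p_3 = 4. Add edge {4,5}. Now deg[5]=0, deg[4]=1.
Step 4: smallest deg-1 vertex = 4, p_4 = 3. Add edge {3,4}. Now deg[4]=0, deg[3]=1.
Step 5: smallest deg-1 vertex = 3, p_5 = 7. Add edge {3,7}. Now deg[3]=0, deg[7]=1.
Final: two remaining deg-1 vertices are 6, 7. Add edge {6,7}.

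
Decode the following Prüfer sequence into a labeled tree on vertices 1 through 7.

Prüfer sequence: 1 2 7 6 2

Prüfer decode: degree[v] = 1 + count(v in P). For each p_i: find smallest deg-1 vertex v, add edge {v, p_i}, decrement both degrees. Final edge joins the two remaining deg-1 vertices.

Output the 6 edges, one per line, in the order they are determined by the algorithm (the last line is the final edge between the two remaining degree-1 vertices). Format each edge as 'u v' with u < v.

Initial degrees: {1:2, 2:3, 3:1, 4:1, 5:1, 6:2, 7:2}
Step 1: smallest deg-1 vertex = 3, p_1 = 1. Add edge {1,3}. Now deg[3]=0, deg[1]=1.
Step 2: smallest deg-1 vertex = 1, p_2 = 2. Add edge {1,2}. Now deg[1]=0, deg[2]=2.
Step 3: smallest deg-1 vertex = 4, p_3 = 7. Add edge {4,7}. Now deg[4]=0, deg[7]=1.
Step 4: smallest deg-1 vertex = 5, p_4 = 6. Add edge {5,6}. Now deg[5]=0, deg[6]=1.
Step 5: smallest deg-1 vertex = 6, p_5 = 2. Add edge {2,6}. Now deg[6]=0, deg[2]=1.
Final: two remaining deg-1 vertices are 2, 7. Add edge {2,7}.

Answer: 1 3
1 2
4 7
5 6
2 6
2 7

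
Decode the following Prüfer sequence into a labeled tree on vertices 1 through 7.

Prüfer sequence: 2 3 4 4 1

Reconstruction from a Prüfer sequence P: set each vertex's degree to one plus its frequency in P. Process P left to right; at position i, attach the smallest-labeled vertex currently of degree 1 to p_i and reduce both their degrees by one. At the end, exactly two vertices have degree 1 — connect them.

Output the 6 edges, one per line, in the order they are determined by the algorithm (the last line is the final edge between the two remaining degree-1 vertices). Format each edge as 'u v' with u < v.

Answer: 2 5
2 3
3 4
4 6
1 4
1 7

Derivation:
Initial degrees: {1:2, 2:2, 3:2, 4:3, 5:1, 6:1, 7:1}
Step 1: smallest deg-1 vertex = 5, p_1 = 2. Add edge {2,5}. Now deg[5]=0, deg[2]=1.
Step 2: smallest deg-1 vertex = 2, p_2 = 3. Add edge {2,3}. Now deg[2]=0, deg[3]=1.
Step 3: smallest deg-1 vertex = 3, p_3 = 4. Add edge {3,4}. Now deg[3]=0, deg[4]=2.
Step 4: smallest deg-1 vertex = 6, p_4 = 4. Add edge {4,6}. Now deg[6]=0, deg[4]=1.
Step 5: smallest deg-1 vertex = 4, p_5 = 1. Add edge {1,4}. Now deg[4]=0, deg[1]=1.
Final: two remaining deg-1 vertices are 1, 7. Add edge {1,7}.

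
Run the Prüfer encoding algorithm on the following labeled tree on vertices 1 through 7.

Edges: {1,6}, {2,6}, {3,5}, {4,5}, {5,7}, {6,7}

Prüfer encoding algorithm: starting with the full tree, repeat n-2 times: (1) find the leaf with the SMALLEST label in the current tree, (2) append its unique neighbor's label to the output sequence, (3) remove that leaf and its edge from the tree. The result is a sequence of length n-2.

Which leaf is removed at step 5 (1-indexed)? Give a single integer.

Answer: 5

Derivation:
Step 1: current leaves = {1,2,3,4}. Remove leaf 1 (neighbor: 6).
Step 2: current leaves = {2,3,4}. Remove leaf 2 (neighbor: 6).
Step 3: current leaves = {3,4,6}. Remove leaf 3 (neighbor: 5).
Step 4: current leaves = {4,6}. Remove leaf 4 (neighbor: 5).
Step 5: current leaves = {5,6}. Remove leaf 5 (neighbor: 7).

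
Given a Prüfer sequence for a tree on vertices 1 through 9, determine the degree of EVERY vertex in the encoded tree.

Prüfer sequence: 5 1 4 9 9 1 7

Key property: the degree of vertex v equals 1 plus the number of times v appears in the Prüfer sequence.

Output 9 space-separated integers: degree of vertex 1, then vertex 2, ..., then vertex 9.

p_1 = 5: count[5] becomes 1
p_2 = 1: count[1] becomes 1
p_3 = 4: count[4] becomes 1
p_4 = 9: count[9] becomes 1
p_5 = 9: count[9] becomes 2
p_6 = 1: count[1] becomes 2
p_7 = 7: count[7] becomes 1
Degrees (1 + count): deg[1]=1+2=3, deg[2]=1+0=1, deg[3]=1+0=1, deg[4]=1+1=2, deg[5]=1+1=2, deg[6]=1+0=1, deg[7]=1+1=2, deg[8]=1+0=1, deg[9]=1+2=3

Answer: 3 1 1 2 2 1 2 1 3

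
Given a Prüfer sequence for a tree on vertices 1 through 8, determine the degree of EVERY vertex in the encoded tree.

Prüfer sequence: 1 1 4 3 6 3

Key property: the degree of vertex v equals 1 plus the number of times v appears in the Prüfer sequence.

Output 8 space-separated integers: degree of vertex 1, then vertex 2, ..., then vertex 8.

p_1 = 1: count[1] becomes 1
p_2 = 1: count[1] becomes 2
p_3 = 4: count[4] becomes 1
p_4 = 3: count[3] becomes 1
p_5 = 6: count[6] becomes 1
p_6 = 3: count[3] becomes 2
Degrees (1 + count): deg[1]=1+2=3, deg[2]=1+0=1, deg[3]=1+2=3, deg[4]=1+1=2, deg[5]=1+0=1, deg[6]=1+1=2, deg[7]=1+0=1, deg[8]=1+0=1

Answer: 3 1 3 2 1 2 1 1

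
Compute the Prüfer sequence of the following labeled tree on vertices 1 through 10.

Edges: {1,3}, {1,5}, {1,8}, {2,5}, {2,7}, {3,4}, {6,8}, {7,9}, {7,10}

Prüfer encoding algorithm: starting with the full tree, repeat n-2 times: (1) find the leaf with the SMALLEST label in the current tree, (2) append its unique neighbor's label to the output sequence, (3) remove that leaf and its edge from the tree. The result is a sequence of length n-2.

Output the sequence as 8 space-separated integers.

Answer: 3 1 8 1 5 2 7 7

Derivation:
Step 1: leaves = {4,6,9,10}. Remove smallest leaf 4, emit neighbor 3.
Step 2: leaves = {3,6,9,10}. Remove smallest leaf 3, emit neighbor 1.
Step 3: leaves = {6,9,10}. Remove smallest leaf 6, emit neighbor 8.
Step 4: leaves = {8,9,10}. Remove smallest leaf 8, emit neighbor 1.
Step 5: leaves = {1,9,10}. Remove smallest leaf 1, emit neighbor 5.
Step 6: leaves = {5,9,10}. Remove smallest leaf 5, emit neighbor 2.
Step 7: leaves = {2,9,10}. Remove smallest leaf 2, emit neighbor 7.
Step 8: leaves = {9,10}. Remove smallest leaf 9, emit neighbor 7.
Done: 2 vertices remain (7, 10). Sequence = [3 1 8 1 5 2 7 7]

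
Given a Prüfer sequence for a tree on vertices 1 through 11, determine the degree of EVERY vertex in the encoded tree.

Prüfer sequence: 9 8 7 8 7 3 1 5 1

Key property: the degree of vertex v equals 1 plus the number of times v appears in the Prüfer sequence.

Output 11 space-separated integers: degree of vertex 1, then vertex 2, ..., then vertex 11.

Answer: 3 1 2 1 2 1 3 3 2 1 1

Derivation:
p_1 = 9: count[9] becomes 1
p_2 = 8: count[8] becomes 1
p_3 = 7: count[7] becomes 1
p_4 = 8: count[8] becomes 2
p_5 = 7: count[7] becomes 2
p_6 = 3: count[3] becomes 1
p_7 = 1: count[1] becomes 1
p_8 = 5: count[5] becomes 1
p_9 = 1: count[1] becomes 2
Degrees (1 + count): deg[1]=1+2=3, deg[2]=1+0=1, deg[3]=1+1=2, deg[4]=1+0=1, deg[5]=1+1=2, deg[6]=1+0=1, deg[7]=1+2=3, deg[8]=1+2=3, deg[9]=1+1=2, deg[10]=1+0=1, deg[11]=1+0=1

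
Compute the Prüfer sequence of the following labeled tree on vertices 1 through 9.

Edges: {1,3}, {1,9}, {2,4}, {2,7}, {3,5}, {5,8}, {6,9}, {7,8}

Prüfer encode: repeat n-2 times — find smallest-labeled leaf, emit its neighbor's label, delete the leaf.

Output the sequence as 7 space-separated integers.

Answer: 2 7 9 8 5 3 1

Derivation:
Step 1: leaves = {4,6}. Remove smallest leaf 4, emit neighbor 2.
Step 2: leaves = {2,6}. Remove smallest leaf 2, emit neighbor 7.
Step 3: leaves = {6,7}. Remove smallest leaf 6, emit neighbor 9.
Step 4: leaves = {7,9}. Remove smallest leaf 7, emit neighbor 8.
Step 5: leaves = {8,9}. Remove smallest leaf 8, emit neighbor 5.
Step 6: leaves = {5,9}. Remove smallest leaf 5, emit neighbor 3.
Step 7: leaves = {3,9}. Remove smallest leaf 3, emit neighbor 1.
Done: 2 vertices remain (1, 9). Sequence = [2 7 9 8 5 3 1]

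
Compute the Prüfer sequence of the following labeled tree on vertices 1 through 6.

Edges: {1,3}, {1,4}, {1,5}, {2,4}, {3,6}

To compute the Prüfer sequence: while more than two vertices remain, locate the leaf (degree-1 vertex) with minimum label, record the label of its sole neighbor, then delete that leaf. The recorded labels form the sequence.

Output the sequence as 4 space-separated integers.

Step 1: leaves = {2,5,6}. Remove smallest leaf 2, emit neighbor 4.
Step 2: leaves = {4,5,6}. Remove smallest leaf 4, emit neighbor 1.
Step 3: leaves = {5,6}. Remove smallest leaf 5, emit neighbor 1.
Step 4: leaves = {1,6}. Remove smallest leaf 1, emit neighbor 3.
Done: 2 vertices remain (3, 6). Sequence = [4 1 1 3]

Answer: 4 1 1 3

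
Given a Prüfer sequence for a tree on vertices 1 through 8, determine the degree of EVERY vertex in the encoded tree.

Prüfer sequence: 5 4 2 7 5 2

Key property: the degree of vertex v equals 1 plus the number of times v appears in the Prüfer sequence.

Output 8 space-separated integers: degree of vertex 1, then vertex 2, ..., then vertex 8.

p_1 = 5: count[5] becomes 1
p_2 = 4: count[4] becomes 1
p_3 = 2: count[2] becomes 1
p_4 = 7: count[7] becomes 1
p_5 = 5: count[5] becomes 2
p_6 = 2: count[2] becomes 2
Degrees (1 + count): deg[1]=1+0=1, deg[2]=1+2=3, deg[3]=1+0=1, deg[4]=1+1=2, deg[5]=1+2=3, deg[6]=1+0=1, deg[7]=1+1=2, deg[8]=1+0=1

Answer: 1 3 1 2 3 1 2 1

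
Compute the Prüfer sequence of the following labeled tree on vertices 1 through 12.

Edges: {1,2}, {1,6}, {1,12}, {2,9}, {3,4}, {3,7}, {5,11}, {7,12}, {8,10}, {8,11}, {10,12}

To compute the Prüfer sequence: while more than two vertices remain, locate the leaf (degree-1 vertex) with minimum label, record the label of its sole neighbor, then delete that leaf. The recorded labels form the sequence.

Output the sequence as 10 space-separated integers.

Answer: 3 7 11 1 12 2 1 12 8 10

Derivation:
Step 1: leaves = {4,5,6,9}. Remove smallest leaf 4, emit neighbor 3.
Step 2: leaves = {3,5,6,9}. Remove smallest leaf 3, emit neighbor 7.
Step 3: leaves = {5,6,7,9}. Remove smallest leaf 5, emit neighbor 11.
Step 4: leaves = {6,7,9,11}. Remove smallest leaf 6, emit neighbor 1.
Step 5: leaves = {7,9,11}. Remove smallest leaf 7, emit neighbor 12.
Step 6: leaves = {9,11}. Remove smallest leaf 9, emit neighbor 2.
Step 7: leaves = {2,11}. Remove smallest leaf 2, emit neighbor 1.
Step 8: leaves = {1,11}. Remove smallest leaf 1, emit neighbor 12.
Step 9: leaves = {11,12}. Remove smallest leaf 11, emit neighbor 8.
Step 10: leaves = {8,12}. Remove smallest leaf 8, emit neighbor 10.
Done: 2 vertices remain (10, 12). Sequence = [3 7 11 1 12 2 1 12 8 10]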